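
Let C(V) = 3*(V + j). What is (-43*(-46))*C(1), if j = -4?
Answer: -17802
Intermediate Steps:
C(V) = -12 + 3*V (C(V) = 3*(V - 4) = 3*(-4 + V) = -12 + 3*V)
(-43*(-46))*C(1) = (-43*(-46))*(-12 + 3*1) = 1978*(-12 + 3) = 1978*(-9) = -17802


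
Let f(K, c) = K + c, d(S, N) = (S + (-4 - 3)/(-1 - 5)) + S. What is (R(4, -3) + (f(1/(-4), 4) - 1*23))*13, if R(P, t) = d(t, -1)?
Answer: -3757/12 ≈ -313.08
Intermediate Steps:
d(S, N) = 7/6 + 2*S (d(S, N) = (S - 7/(-6)) + S = (S - 7*(-⅙)) + S = (S + 7/6) + S = (7/6 + S) + S = 7/6 + 2*S)
R(P, t) = 7/6 + 2*t
(R(4, -3) + (f(1/(-4), 4) - 1*23))*13 = ((7/6 + 2*(-3)) + ((1/(-4) + 4) - 1*23))*13 = ((7/6 - 6) + ((-¼ + 4) - 23))*13 = (-29/6 + (15/4 - 23))*13 = (-29/6 - 77/4)*13 = -289/12*13 = -3757/12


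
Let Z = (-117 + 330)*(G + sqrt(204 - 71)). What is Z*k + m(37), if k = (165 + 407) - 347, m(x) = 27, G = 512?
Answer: 24537627 + 47925*sqrt(133) ≈ 2.5090e+7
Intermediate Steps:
k = 225 (k = 572 - 347 = 225)
Z = 109056 + 213*sqrt(133) (Z = (-117 + 330)*(512 + sqrt(204 - 71)) = 213*(512 + sqrt(133)) = 109056 + 213*sqrt(133) ≈ 1.1151e+5)
Z*k + m(37) = (109056 + 213*sqrt(133))*225 + 27 = (24537600 + 47925*sqrt(133)) + 27 = 24537627 + 47925*sqrt(133)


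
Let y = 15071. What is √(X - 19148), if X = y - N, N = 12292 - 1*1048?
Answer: I*√15321 ≈ 123.78*I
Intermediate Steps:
N = 11244 (N = 12292 - 1048 = 11244)
X = 3827 (X = 15071 - 1*11244 = 15071 - 11244 = 3827)
√(X - 19148) = √(3827 - 19148) = √(-15321) = I*√15321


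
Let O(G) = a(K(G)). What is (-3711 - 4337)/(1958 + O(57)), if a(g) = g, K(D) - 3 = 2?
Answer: -8048/1963 ≈ -4.0998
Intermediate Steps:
K(D) = 5 (K(D) = 3 + 2 = 5)
O(G) = 5
(-3711 - 4337)/(1958 + O(57)) = (-3711 - 4337)/(1958 + 5) = -8048/1963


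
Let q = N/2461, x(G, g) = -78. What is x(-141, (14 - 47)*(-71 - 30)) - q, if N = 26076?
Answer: -218034/2461 ≈ -88.596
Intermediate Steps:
q = 26076/2461 ≈ 10.596
x(-141, (14 - 47)*(-71 - 30)) - q = -78 - 1*26076/2461 = -78 - 26076/2461 = -218034/2461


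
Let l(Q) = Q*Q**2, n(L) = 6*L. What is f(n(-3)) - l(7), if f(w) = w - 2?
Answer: -363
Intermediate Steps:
f(w) = -2 + w
l(Q) = Q**3
f(n(-3)) - l(7) = (-2 + 6*(-3)) - 1*7**3 = (-2 - 18) - 1*343 = -20 - 343 = -363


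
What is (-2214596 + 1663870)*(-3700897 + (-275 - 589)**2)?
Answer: 1627065445126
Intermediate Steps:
(-2214596 + 1663870)*(-3700897 + (-275 - 589)**2) = -550726*(-3700897 + (-864)**2) = -550726*(-3700897 + 746496) = -550726*(-2954401) = 1627065445126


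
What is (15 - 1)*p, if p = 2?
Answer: 28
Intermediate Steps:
(15 - 1)*p = (15 - 1)*2 = 14*2 = 28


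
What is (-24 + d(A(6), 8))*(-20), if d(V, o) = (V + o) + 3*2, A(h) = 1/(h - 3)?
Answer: 580/3 ≈ 193.33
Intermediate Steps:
A(h) = 1/(-3 + h)
d(V, o) = 6 + V + o (d(V, o) = (V + o) + 6 = 6 + V + o)
(-24 + d(A(6), 8))*(-20) = (-24 + (6 + 1/(-3 + 6) + 8))*(-20) = (-24 + (6 + 1/3 + 8))*(-20) = (-24 + (6 + ⅓ + 8))*(-20) = (-24 + 43/3)*(-20) = -29/3*(-20) = 580/3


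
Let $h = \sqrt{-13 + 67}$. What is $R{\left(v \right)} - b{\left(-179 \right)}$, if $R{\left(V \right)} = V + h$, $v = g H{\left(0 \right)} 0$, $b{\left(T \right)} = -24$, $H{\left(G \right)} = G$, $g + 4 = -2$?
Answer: $24 + 3 \sqrt{6} \approx 31.348$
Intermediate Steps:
$g = -6$ ($g = -4 - 2 = -6$)
$h = 3 \sqrt{6}$ ($h = \sqrt{54} = 3 \sqrt{6} \approx 7.3485$)
$v = 0$ ($v = \left(-6\right) 0 \cdot 0 = 0 \cdot 0 = 0$)
$R{\left(V \right)} = V + 3 \sqrt{6}$
$R{\left(v \right)} - b{\left(-179 \right)} = \left(0 + 3 \sqrt{6}\right) - -24 = 3 \sqrt{6} + 24 = 24 + 3 \sqrt{6}$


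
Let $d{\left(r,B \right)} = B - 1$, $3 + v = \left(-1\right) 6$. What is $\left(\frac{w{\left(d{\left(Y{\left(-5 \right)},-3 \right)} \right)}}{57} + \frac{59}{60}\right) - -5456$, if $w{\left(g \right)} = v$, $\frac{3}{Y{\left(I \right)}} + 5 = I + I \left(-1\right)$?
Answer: $\frac{6220781}{1140} \approx 5456.8$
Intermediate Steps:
$Y{\left(I \right)} = - \frac{3}{5}$ ($Y{\left(I \right)} = \frac{3}{-5 + \left(I + I \left(-1\right)\right)} = \frac{3}{-5 + \left(I - I\right)} = \frac{3}{-5 + 0} = \frac{3}{-5} = 3 \left(- \frac{1}{5}\right) = - \frac{3}{5}$)
$v = -9$ ($v = -3 - 6 = -9$)
$d{\left(r,B \right)} = -1 + B$
$w{\left(g \right)} = -9$
$\left(\frac{w{\left(d{\left(Y{\left(-5 \right)},-3 \right)} \right)}}{57} + \frac{59}{60}\right) - -5456 = \left(- \frac{9}{57} + \frac{59}{60}\right) - -5456 = \left(\left(-9\right) \frac{1}{57} + 59 \cdot \frac{1}{60}\right) + 5456 = \left(- \frac{3}{19} + \frac{59}{60}\right) + 5456 = \frac{941}{1140} + 5456 = \frac{6220781}{1140}$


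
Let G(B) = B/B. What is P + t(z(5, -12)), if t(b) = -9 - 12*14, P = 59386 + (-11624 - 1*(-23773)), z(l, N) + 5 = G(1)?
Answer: 71358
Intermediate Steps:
G(B) = 1
z(l, N) = -4 (z(l, N) = -5 + 1 = -4)
P = 71535 (P = 59386 + (-11624 + 23773) = 59386 + 12149 = 71535)
t(b) = -177 (t(b) = -9 - 168 = -177)
P + t(z(5, -12)) = 71535 - 177 = 71358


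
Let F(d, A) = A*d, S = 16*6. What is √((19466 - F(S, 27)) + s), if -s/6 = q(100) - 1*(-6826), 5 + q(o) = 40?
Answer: 2*I*√6073 ≈ 155.86*I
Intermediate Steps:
S = 96
q(o) = 35 (q(o) = -5 + 40 = 35)
s = -41166 (s = -6*(35 - 1*(-6826)) = -6*(35 + 6826) = -6*6861 = -41166)
√((19466 - F(S, 27)) + s) = √((19466 - 27*96) - 41166) = √((19466 - 1*2592) - 41166) = √((19466 - 2592) - 41166) = √(16874 - 41166) = √(-24292) = 2*I*√6073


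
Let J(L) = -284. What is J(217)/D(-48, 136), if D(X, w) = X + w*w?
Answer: -71/4612 ≈ -0.015395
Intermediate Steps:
D(X, w) = X + w²
J(217)/D(-48, 136) = -284/(-48 + 136²) = -284/(-48 + 18496) = -284/18448 = -284*1/18448 = -71/4612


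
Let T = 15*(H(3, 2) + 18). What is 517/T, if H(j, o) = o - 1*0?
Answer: 517/300 ≈ 1.7233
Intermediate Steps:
H(j, o) = o (H(j, o) = o + 0 = o)
T = 300 (T = 15*(2 + 18) = 15*20 = 300)
517/T = 517/300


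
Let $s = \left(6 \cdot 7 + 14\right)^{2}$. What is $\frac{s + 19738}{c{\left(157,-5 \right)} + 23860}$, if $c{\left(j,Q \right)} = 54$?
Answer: $\frac{11437}{11957} \approx 0.95651$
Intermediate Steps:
$s = 3136$ ($s = \left(42 + 14\right)^{2} = 56^{2} = 3136$)
$\frac{s + 19738}{c{\left(157,-5 \right)} + 23860} = \frac{3136 + 19738}{54 + 23860} = \frac{22874}{23914} = 22874 \cdot \frac{1}{23914} = \frac{11437}{11957}$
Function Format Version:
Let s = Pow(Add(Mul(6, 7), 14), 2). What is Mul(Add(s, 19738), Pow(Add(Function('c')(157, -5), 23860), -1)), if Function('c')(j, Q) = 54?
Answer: Rational(11437, 11957) ≈ 0.95651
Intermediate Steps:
s = 3136 (s = Pow(Add(42, 14), 2) = Pow(56, 2) = 3136)
Mul(Add(s, 19738), Pow(Add(Function('c')(157, -5), 23860), -1)) = Mul(Add(3136, 19738), Pow(Add(54, 23860), -1)) = Mul(22874, Pow(23914, -1)) = Mul(22874, Rational(1, 23914)) = Rational(11437, 11957)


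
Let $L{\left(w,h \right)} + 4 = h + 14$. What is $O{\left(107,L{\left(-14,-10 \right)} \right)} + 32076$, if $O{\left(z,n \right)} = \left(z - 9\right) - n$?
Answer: $32174$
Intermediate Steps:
$L{\left(w,h \right)} = 10 + h$ ($L{\left(w,h \right)} = -4 + \left(h + 14\right) = -4 + \left(14 + h\right) = 10 + h$)
$O{\left(z,n \right)} = -9 + z - n$ ($O{\left(z,n \right)} = \left(-9 + z\right) - n = -9 + z - n$)
$O{\left(107,L{\left(-14,-10 \right)} \right)} + 32076 = \left(-9 + 107 - \left(10 - 10\right)\right) + 32076 = \left(-9 + 107 - 0\right) + 32076 = \left(-9 + 107 + 0\right) + 32076 = 98 + 32076 = 32174$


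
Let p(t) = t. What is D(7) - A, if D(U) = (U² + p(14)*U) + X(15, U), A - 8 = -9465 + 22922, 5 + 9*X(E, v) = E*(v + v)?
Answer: -119657/9 ≈ -13295.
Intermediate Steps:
X(E, v) = -5/9 + 2*E*v/9 (X(E, v) = -5/9 + (E*(v + v))/9 = -5/9 + (E*(2*v))/9 = -5/9 + (2*E*v)/9 = -5/9 + 2*E*v/9)
A = 13465 (A = 8 + (-9465 + 22922) = 8 + 13457 = 13465)
D(U) = -5/9 + U² + 52*U/3 (D(U) = (U² + 14*U) + (-5/9 + (2/9)*15*U) = (U² + 14*U) + (-5/9 + 10*U/3) = -5/9 + U² + 52*U/3)
D(7) - A = (-5/9 + 7² + (52/3)*7) - 1*13465 = (-5/9 + 49 + 364/3) - 13465 = 1528/9 - 13465 = -119657/9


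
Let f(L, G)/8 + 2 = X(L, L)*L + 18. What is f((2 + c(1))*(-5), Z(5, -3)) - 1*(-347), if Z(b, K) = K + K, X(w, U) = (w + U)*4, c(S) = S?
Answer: 14875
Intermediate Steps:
X(w, U) = 4*U + 4*w (X(w, U) = (U + w)*4 = 4*U + 4*w)
Z(b, K) = 2*K
f(L, G) = 128 + 64*L**2 (f(L, G) = -16 + 8*((4*L + 4*L)*L + 18) = -16 + 8*((8*L)*L + 18) = -16 + 8*(8*L**2 + 18) = -16 + 8*(18 + 8*L**2) = -16 + (144 + 64*L**2) = 128 + 64*L**2)
f((2 + c(1))*(-5), Z(5, -3)) - 1*(-347) = (128 + 64*((2 + 1)*(-5))**2) - 1*(-347) = (128 + 64*(3*(-5))**2) + 347 = (128 + 64*(-15)**2) + 347 = (128 + 64*225) + 347 = (128 + 14400) + 347 = 14528 + 347 = 14875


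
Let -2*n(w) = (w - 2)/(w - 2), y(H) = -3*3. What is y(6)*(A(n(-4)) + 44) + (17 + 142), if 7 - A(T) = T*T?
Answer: -1191/4 ≈ -297.75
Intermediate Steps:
y(H) = -9
n(w) = -1/2 (n(w) = -(w - 2)/(2*(w - 2)) = -(-2 + w)/(2*(-2 + w)) = -1/2*1 = -1/2)
A(T) = 7 - T**2 (A(T) = 7 - T*T = 7 - T**2)
y(6)*(A(n(-4)) + 44) + (17 + 142) = -9*((7 - (-1/2)**2) + 44) + (17 + 142) = -9*((7 - 1*1/4) + 44) + 159 = -9*((7 - 1/4) + 44) + 159 = -9*(27/4 + 44) + 159 = -9*203/4 + 159 = -1827/4 + 159 = -1191/4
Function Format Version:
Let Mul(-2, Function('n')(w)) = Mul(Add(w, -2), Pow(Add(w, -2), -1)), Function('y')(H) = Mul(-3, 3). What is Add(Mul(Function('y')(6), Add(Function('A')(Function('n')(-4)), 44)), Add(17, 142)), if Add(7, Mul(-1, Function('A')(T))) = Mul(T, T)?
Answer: Rational(-1191, 4) ≈ -297.75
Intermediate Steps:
Function('y')(H) = -9
Function('n')(w) = Rational(-1, 2) (Function('n')(w) = Mul(Rational(-1, 2), Mul(Add(w, -2), Pow(Add(w, -2), -1))) = Mul(Rational(-1, 2), Mul(Add(-2, w), Pow(Add(-2, w), -1))) = Mul(Rational(-1, 2), 1) = Rational(-1, 2))
Function('A')(T) = Add(7, Mul(-1, Pow(T, 2))) (Function('A')(T) = Add(7, Mul(-1, Mul(T, T))) = Add(7, Mul(-1, Pow(T, 2))))
Add(Mul(Function('y')(6), Add(Function('A')(Function('n')(-4)), 44)), Add(17, 142)) = Add(Mul(-9, Add(Add(7, Mul(-1, Pow(Rational(-1, 2), 2))), 44)), Add(17, 142)) = Add(Mul(-9, Add(Add(7, Mul(-1, Rational(1, 4))), 44)), 159) = Add(Mul(-9, Add(Add(7, Rational(-1, 4)), 44)), 159) = Add(Mul(-9, Add(Rational(27, 4), 44)), 159) = Add(Mul(-9, Rational(203, 4)), 159) = Add(Rational(-1827, 4), 159) = Rational(-1191, 4)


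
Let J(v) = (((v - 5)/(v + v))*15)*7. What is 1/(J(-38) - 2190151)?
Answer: -76/166446961 ≈ -4.5660e-7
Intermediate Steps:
J(v) = 105*(-5 + v)/(2*v) (J(v) = (((-5 + v)/((2*v)))*15)*7 = (((-5 + v)*(1/(2*v)))*15)*7 = (((-5 + v)/(2*v))*15)*7 = (15*(-5 + v)/(2*v))*7 = 105*(-5 + v)/(2*v))
1/(J(-38) - 2190151) = 1/((105/2)*(-5 - 38)/(-38) - 2190151) = 1/((105/2)*(-1/38)*(-43) - 2190151) = 1/(4515/76 - 2190151) = 1/(-166446961/76) = -76/166446961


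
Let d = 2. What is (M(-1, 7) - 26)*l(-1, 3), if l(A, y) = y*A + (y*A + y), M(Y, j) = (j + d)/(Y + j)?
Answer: 147/2 ≈ 73.500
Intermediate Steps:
M(Y, j) = (2 + j)/(Y + j) (M(Y, j) = (j + 2)/(Y + j) = (2 + j)/(Y + j))
l(A, y) = y + 2*A*y (l(A, y) = A*y + (A*y + y) = A*y + (y + A*y) = y + 2*A*y)
(M(-1, 7) - 26)*l(-1, 3) = ((2 + 7)/(-1 + 7) - 26)*(3*(1 + 2*(-1))) = (9/6 - 26)*(3*(1 - 2)) = ((⅙)*9 - 26)*(3*(-1)) = (3/2 - 26)*(-3) = -49/2*(-3) = 147/2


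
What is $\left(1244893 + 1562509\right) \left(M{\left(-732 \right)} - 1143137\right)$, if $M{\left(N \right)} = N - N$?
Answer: $-3209245100074$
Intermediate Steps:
$M{\left(N \right)} = 0$
$\left(1244893 + 1562509\right) \left(M{\left(-732 \right)} - 1143137\right) = \left(1244893 + 1562509\right) \left(0 - 1143137\right) = 2807402 \left(-1143137\right) = -3209245100074$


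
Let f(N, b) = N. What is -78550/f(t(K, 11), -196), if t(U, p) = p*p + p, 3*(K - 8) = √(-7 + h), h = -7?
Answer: -39275/66 ≈ -595.08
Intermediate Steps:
K = 8 + I*√14/3 (K = 8 + √(-7 - 7)/3 = 8 + √(-14)/3 = 8 + (I*√14)/3 = 8 + I*√14/3 ≈ 8.0 + 1.2472*I)
t(U, p) = p + p² (t(U, p) = p² + p = p + p²)
-78550/f(t(K, 11), -196) = -78550*1/(11*(1 + 11)) = -78550/(11*12) = -78550/132 = -78550*1/132 = -39275/66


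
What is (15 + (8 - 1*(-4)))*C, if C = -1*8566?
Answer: -231282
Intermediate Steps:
C = -8566
(15 + (8 - 1*(-4)))*C = (15 + (8 - 1*(-4)))*(-8566) = (15 + (8 + 4))*(-8566) = (15 + 12)*(-8566) = 27*(-8566) = -231282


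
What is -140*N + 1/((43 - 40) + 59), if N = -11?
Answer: 95481/62 ≈ 1540.0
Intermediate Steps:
-140*N + 1/((43 - 40) + 59) = -140*(-11) + 1/((43 - 40) + 59) = 1540 + 1/(3 + 59) = 1540 + 1/62 = 95481/62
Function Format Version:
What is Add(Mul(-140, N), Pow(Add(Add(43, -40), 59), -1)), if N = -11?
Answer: Rational(95481, 62) ≈ 1540.0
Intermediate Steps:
Add(Mul(-140, N), Pow(Add(Add(43, -40), 59), -1)) = Add(Mul(-140, -11), Pow(Add(Add(43, -40), 59), -1)) = Add(1540, Pow(Add(3, 59), -1)) = Add(1540, Pow(62, -1)) = Add(1540, Rational(1, 62)) = Rational(95481, 62)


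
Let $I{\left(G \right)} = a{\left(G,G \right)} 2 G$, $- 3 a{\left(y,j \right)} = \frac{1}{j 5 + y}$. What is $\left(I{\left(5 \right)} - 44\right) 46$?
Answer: $- \frac{18262}{9} \approx -2029.1$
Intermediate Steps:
$a{\left(y,j \right)} = - \frac{1}{3 \left(y + 5 j\right)}$ ($a{\left(y,j \right)} = - \frac{1}{3 \left(j 5 + y\right)} = - \frac{1}{3 \left(5 j + y\right)} = - \frac{1}{3 \left(y + 5 j\right)}$)
$I{\left(G \right)} = - \frac{1}{9}$ ($I{\left(G \right)} = - \frac{1}{3 G + 15 G} 2 G = - \frac{1}{18 G} 2 G = - \frac{1}{9 G} G = - \frac{1}{9}$)
$\left(I{\left(5 \right)} - 44\right) 46 = \left(- \frac{1}{9} - 44\right) 46 = \left(- \frac{397}{9}\right) 46 = - \frac{18262}{9}$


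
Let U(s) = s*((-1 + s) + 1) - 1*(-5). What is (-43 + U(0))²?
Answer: 1444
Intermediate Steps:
U(s) = 5 + s² (U(s) = s*s + 5 = s² + 5 = 5 + s²)
(-43 + U(0))² = (-43 + (5 + 0²))² = (-43 + (5 + 0))² = (-43 + 5)² = (-38)² = 1444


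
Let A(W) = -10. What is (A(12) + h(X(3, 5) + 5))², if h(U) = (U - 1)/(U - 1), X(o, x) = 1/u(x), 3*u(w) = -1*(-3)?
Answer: 81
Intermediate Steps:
u(w) = 1 (u(w) = (-1*(-3))/3 = (⅓)*3 = 1)
X(o, x) = 1 (X(o, x) = 1/1 = 1)
h(U) = 1 (h(U) = (-1 + U)/(-1 + U) = 1)
(A(12) + h(X(3, 5) + 5))² = (-10 + 1)² = (-9)² = 81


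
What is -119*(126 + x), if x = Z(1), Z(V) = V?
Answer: -15113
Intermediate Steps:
x = 1
-119*(126 + x) = -119*(126 + 1) = -119*127 = -15113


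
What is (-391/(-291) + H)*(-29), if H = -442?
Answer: 3718699/291 ≈ 12779.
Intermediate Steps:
(-391/(-291) + H)*(-29) = (-391/(-291) - 442)*(-29) = (-391*(-1/291) - 442)*(-29) = (391/291 - 442)*(-29) = -128231/291*(-29) = 3718699/291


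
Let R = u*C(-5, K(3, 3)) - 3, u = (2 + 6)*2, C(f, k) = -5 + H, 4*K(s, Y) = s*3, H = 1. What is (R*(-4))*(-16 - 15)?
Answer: -8308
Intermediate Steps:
K(s, Y) = 3*s/4 (K(s, Y) = (s*3)/4 = (3*s)/4 = 3*s/4)
C(f, k) = -4 (C(f, k) = -5 + 1 = -4)
u = 16 (u = 8*2 = 16)
R = -67 (R = 16*(-4) - 3 = -64 - 3 = -67)
(R*(-4))*(-16 - 15) = (-67*(-4))*(-16 - 15) = 268*(-31) = -8308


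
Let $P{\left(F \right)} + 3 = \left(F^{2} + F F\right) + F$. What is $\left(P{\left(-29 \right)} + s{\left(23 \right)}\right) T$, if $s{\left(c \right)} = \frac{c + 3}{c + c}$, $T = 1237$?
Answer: $\frac{46960231}{23} \approx 2.0418 \cdot 10^{6}$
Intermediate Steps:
$P{\left(F \right)} = -3 + F + 2 F^{2}$ ($P{\left(F \right)} = -3 + \left(\left(F^{2} + F F\right) + F\right) = -3 + \left(\left(F^{2} + F^{2}\right) + F\right) = -3 + \left(2 F^{2} + F\right) = -3 + \left(F + 2 F^{2}\right) = -3 + F + 2 F^{2}$)
$s{\left(c \right)} = \frac{3 + c}{2 c}$
$\left(P{\left(-29 \right)} + s{\left(23 \right)}\right) T = \left(\left(-3 - 29 + 2 \left(-29\right)^{2}\right) + \frac{3 + 23}{2 \cdot 23}\right) 1237 = \left(\left(-3 - 29 + 2 \cdot 841\right) + \frac{1}{2} \cdot \frac{1}{23} \cdot 26\right) 1237 = \left(\left(-3 - 29 + 1682\right) + \frac{13}{23}\right) 1237 = \left(1650 + \frac{13}{23}\right) 1237 = \frac{37963}{23} \cdot 1237 = \frac{46960231}{23}$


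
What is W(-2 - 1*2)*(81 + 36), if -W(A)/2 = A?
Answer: 936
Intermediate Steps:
W(A) = -2*A
W(-2 - 1*2)*(81 + 36) = (-2*(-2 - 1*2))*(81 + 36) = -2*(-2 - 2)*117 = -2*(-4)*117 = 8*117 = 936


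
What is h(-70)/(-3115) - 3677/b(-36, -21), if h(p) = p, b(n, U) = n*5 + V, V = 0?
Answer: 327613/16020 ≈ 20.450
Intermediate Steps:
b(n, U) = 5*n (b(n, U) = n*5 + 0 = 5*n + 0 = 5*n)
h(-70)/(-3115) - 3677/b(-36, -21) = -70/(-3115) - 3677/(5*(-36)) = -70*(-1/3115) - 3677/(-180) = 2/89 - 3677*(-1/180) = 2/89 + 3677/180 = 327613/16020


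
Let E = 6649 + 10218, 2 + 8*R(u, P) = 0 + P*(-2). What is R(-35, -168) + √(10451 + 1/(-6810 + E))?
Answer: 167/4 + 6*√29362447371/10057 ≈ 143.98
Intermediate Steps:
R(u, P) = -¼ - P/4 (R(u, P) = -¼ + (0 + P*(-2))/8 = -¼ + (0 - 2*P)/8 = -¼ + (-2*P)/8 = -¼ - P/4)
E = 16867
R(-35, -168) + √(10451 + 1/(-6810 + E)) = (-¼ - ¼*(-168)) + √(10451 + 1/(-6810 + 16867)) = (-¼ + 42) + √(10451 + 1/10057) = 167/4 + √(10451 + 1/10057) = 167/4 + √(105105708/10057) = 167/4 + 6*√29362447371/10057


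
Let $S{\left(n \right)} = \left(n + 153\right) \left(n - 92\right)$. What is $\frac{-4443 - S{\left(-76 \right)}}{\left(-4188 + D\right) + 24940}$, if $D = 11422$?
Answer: $\frac{8493}{32174} \approx 0.26397$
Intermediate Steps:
$S{\left(n \right)} = \left(-92 + n\right) \left(153 + n\right)$ ($S{\left(n \right)} = \left(153 + n\right) \left(-92 + n\right) = \left(-92 + n\right) \left(153 + n\right)$)
$\frac{-4443 - S{\left(-76 \right)}}{\left(-4188 + D\right) + 24940} = \frac{-4443 - \left(-14076 + \left(-76\right)^{2} + 61 \left(-76\right)\right)}{\left(-4188 + 11422\right) + 24940} = \frac{-4443 - \left(-14076 + 5776 - 4636\right)}{7234 + 24940} = \frac{-4443 - -12936}{32174} = \left(-4443 + 12936\right) \frac{1}{32174} = 8493 \cdot \frac{1}{32174} = \frac{8493}{32174}$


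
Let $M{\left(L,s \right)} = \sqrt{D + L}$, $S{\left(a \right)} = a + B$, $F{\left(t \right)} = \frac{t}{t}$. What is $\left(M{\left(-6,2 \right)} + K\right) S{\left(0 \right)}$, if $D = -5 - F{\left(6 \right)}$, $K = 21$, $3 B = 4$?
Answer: $28 + \frac{8 i \sqrt{3}}{3} \approx 28.0 + 4.6188 i$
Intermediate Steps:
$B = \frac{4}{3}$ ($B = \frac{1}{3} \cdot 4 = \frac{4}{3} \approx 1.3333$)
$F{\left(t \right)} = 1$
$D = -6$ ($D = -5 - 1 = -6$)
$S{\left(a \right)} = \frac{4}{3} + a$ ($S{\left(a \right)} = a + \frac{4}{3} = \frac{4}{3} + a$)
$M{\left(L,s \right)} = \sqrt{-6 + L}$
$\left(M{\left(-6,2 \right)} + K\right) S{\left(0 \right)} = \left(\sqrt{-6 - 6} + 21\right) \left(\frac{4}{3} + 0\right) = \left(\sqrt{-12} + 21\right) \frac{4}{3} = \left(2 i \sqrt{3} + 21\right) \frac{4}{3} = \left(21 + 2 i \sqrt{3}\right) \frac{4}{3} = 28 + \frac{8 i \sqrt{3}}{3}$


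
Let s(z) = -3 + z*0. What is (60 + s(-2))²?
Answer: 3249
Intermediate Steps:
s(z) = -3 (s(z) = -3 + 0 = -3)
(60 + s(-2))² = (60 - 3)² = 57² = 3249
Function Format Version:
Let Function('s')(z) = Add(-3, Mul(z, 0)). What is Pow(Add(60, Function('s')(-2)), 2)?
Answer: 3249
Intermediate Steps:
Function('s')(z) = -3 (Function('s')(z) = Add(-3, 0) = -3)
Pow(Add(60, Function('s')(-2)), 2) = Pow(Add(60, -3), 2) = Pow(57, 2) = 3249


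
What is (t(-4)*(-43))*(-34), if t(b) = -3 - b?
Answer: 1462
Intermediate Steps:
(t(-4)*(-43))*(-34) = ((-3 - 1*(-4))*(-43))*(-34) = ((-3 + 4)*(-43))*(-34) = (1*(-43))*(-34) = -43*(-34) = 1462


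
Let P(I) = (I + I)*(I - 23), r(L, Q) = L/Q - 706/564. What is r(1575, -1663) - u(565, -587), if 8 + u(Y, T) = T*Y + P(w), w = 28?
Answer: 155406328789/468966 ≈ 3.3138e+5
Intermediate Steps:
r(L, Q) = -353/282 + L/Q (r(L, Q) = L/Q - 706*1/564 = L/Q - 353/282 = -353/282 + L/Q)
P(I) = 2*I*(-23 + I) (P(I) = (2*I)*(-23 + I) = 2*I*(-23 + I))
u(Y, T) = 272 + T*Y (u(Y, T) = -8 + (T*Y + 2*28*(-23 + 28)) = -8 + (T*Y + 2*28*5) = -8 + (T*Y + 280) = -8 + (280 + T*Y) = 272 + T*Y)
r(1575, -1663) - u(565, -587) = (-353/282 + 1575/(-1663)) - (272 - 587*565) = (-353/282 + 1575*(-1/1663)) - (272 - 331655) = (-353/282 - 1575/1663) - 1*(-331383) = -1031189/468966 + 331383 = 155406328789/468966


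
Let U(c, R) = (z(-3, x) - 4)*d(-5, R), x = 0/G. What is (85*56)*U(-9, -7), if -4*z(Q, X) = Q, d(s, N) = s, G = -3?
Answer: 77350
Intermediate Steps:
x = 0 (x = 0/(-3) = 0*(-⅓) = 0)
z(Q, X) = -Q/4
U(c, R) = 65/4 (U(c, R) = (-¼*(-3) - 4)*(-5) = (¾ - 4)*(-5) = -13/4*(-5) = 65/4)
(85*56)*U(-9, -7) = (85*56)*(65/4) = 4760*(65/4) = 77350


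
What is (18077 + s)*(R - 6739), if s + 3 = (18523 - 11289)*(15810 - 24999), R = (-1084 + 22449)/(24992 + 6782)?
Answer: 7114144338652696/15887 ≈ 4.4780e+11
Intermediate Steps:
R = 21365/31774 ≈ 0.67241
s = -66473229 (s = -3 + (18523 - 11289)*(15810 - 24999) = -3 + 7234*(-9189) = -3 - 66473226 = -66473229)
(18077 + s)*(R - 6739) = (18077 - 66473229)*(21365/31774 - 6739) = -66455152*(-214103621/31774) = 7114144338652696/15887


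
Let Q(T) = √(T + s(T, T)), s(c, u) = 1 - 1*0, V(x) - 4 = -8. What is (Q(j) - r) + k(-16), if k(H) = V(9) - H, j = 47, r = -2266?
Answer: 2278 + 4*√3 ≈ 2284.9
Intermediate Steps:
V(x) = -4 (V(x) = 4 - 8 = -4)
s(c, u) = 1 (s(c, u) = 1 + 0 = 1)
Q(T) = √(1 + T) (Q(T) = √(T + 1) = √(1 + T))
k(H) = -4 - H
(Q(j) - r) + k(-16) = (√(1 + 47) - 1*(-2266)) + (-4 - 1*(-16)) = (√48 + 2266) + (-4 + 16) = (4*√3 + 2266) + 12 = (2266 + 4*√3) + 12 = 2278 + 4*√3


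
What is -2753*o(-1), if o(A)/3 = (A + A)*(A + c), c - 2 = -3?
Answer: -33036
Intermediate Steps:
c = -1 (c = 2 - 3 = -1)
o(A) = 6*A*(-1 + A) (o(A) = 3*((A + A)*(A - 1)) = 3*((2*A)*(-1 + A)) = 3*(2*A*(-1 + A)) = 6*A*(-1 + A))
-2753*o(-1) = -16518*(-1)*(-1 - 1) = -16518*(-1)*(-2) = -2753*12 = -33036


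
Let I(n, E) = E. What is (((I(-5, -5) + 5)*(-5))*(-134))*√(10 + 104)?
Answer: 0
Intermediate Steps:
(((I(-5, -5) + 5)*(-5))*(-134))*√(10 + 104) = (((-5 + 5)*(-5))*(-134))*√(10 + 104) = ((0*(-5))*(-134))*√114 = (0*(-134))*√114 = 0*√114 = 0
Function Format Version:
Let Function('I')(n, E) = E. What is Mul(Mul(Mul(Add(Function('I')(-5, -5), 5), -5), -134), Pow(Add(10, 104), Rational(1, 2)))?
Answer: 0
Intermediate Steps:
Mul(Mul(Mul(Add(Function('I')(-5, -5), 5), -5), -134), Pow(Add(10, 104), Rational(1, 2))) = Mul(Mul(Mul(Add(-5, 5), -5), -134), Pow(Add(10, 104), Rational(1, 2))) = Mul(Mul(Mul(0, -5), -134), Pow(114, Rational(1, 2))) = Mul(Mul(0, -134), Pow(114, Rational(1, 2))) = Mul(0, Pow(114, Rational(1, 2))) = 0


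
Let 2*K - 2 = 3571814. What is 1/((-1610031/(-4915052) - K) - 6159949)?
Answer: -4915052/39054298729533 ≈ -1.2585e-7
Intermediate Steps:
K = 1785908 (K = 1 + (½)*3571814 = 1 + 1785907 = 1785908)
1/((-1610031/(-4915052) - K) - 6159949) = 1/((-1610031/(-4915052) - 1*1785908) - 6159949) = 1/((-1610031*(-1/4915052) - 1785908) - 6159949) = 1/((1610031/4915052 - 1785908) - 6159949) = 1/(-8777829077185/4915052 - 6159949) = 1/(-39054298729533/4915052) = -4915052/39054298729533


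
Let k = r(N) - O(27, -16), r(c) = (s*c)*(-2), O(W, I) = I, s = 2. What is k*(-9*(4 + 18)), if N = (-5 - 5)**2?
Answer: 76032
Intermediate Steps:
N = 100 (N = (-10)**2 = 100)
r(c) = -4*c (r(c) = (2*c)*(-2) = -4*c)
k = -384 (k = -4*100 - 1*(-16) = -400 + 16 = -384)
k*(-9*(4 + 18)) = -(-3456)*(4 + 18) = -(-3456)*22 = -384*(-198) = 76032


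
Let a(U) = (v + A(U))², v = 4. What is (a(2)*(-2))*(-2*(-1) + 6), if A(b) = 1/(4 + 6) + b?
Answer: -14884/25 ≈ -595.36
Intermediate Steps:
A(b) = ⅒ + b (A(b) = 1/10 + b = ⅒ + b)
a(U) = (41/10 + U)² (a(U) = (4 + (⅒ + U))² = (41/10 + U)²)
(a(2)*(-2))*(-2*(-1) + 6) = (((41 + 10*2)²/100)*(-2))*(-2*(-1) + 6) = (((41 + 20)²/100)*(-2))*(2 + 6) = (((1/100)*61²)*(-2))*8 = (((1/100)*3721)*(-2))*8 = ((3721/100)*(-2))*8 = -3721/50*8 = -14884/25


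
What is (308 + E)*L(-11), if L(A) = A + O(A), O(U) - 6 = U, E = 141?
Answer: -7184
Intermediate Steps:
O(U) = 6 + U
L(A) = 6 + 2*A (L(A) = A + (6 + A) = 6 + 2*A)
(308 + E)*L(-11) = (308 + 141)*(6 + 2*(-11)) = 449*(6 - 22) = 449*(-16) = -7184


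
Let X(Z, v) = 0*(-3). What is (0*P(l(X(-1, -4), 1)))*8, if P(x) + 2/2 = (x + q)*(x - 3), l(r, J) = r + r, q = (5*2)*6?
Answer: 0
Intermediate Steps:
X(Z, v) = 0
q = 60 (q = 10*6 = 60)
l(r, J) = 2*r
P(x) = -1 + (-3 + x)*(60 + x) (P(x) = -1 + (x + 60)*(x - 3) = -1 + (60 + x)*(-3 + x) = -1 + (-3 + x)*(60 + x))
(0*P(l(X(-1, -4), 1)))*8 = (0*(-181 + (2*0)**2 + 57*(2*0)))*8 = (0*(-181 + 0**2 + 57*0))*8 = (0*(-181 + 0 + 0))*8 = (0*(-181))*8 = 0*8 = 0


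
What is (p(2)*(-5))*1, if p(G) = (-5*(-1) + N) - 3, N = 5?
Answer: -35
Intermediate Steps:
p(G) = 7 (p(G) = (-5*(-1) + 5) - 3 = (5 + 5) - 3 = 10 - 3 = 7)
(p(2)*(-5))*1 = (7*(-5))*1 = -35*1 = -35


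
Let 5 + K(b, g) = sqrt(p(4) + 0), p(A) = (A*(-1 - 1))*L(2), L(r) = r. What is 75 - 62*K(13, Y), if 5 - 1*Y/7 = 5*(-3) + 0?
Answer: 385 - 248*I ≈ 385.0 - 248.0*I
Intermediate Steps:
Y = 140 (Y = 35 - 7*(5*(-3) + 0) = 35 - 7*(-15 + 0) = 35 - 7*(-15) = 35 + 105 = 140)
p(A) = -4*A (p(A) = (A*(-1 - 1))*2 = (A*(-2))*2 = -2*A*2 = -4*A)
K(b, g) = -5 + 4*I (K(b, g) = -5 + sqrt(-4*4 + 0) = -5 + sqrt(-16 + 0) = -5 + sqrt(-16) = -5 + 4*I)
75 - 62*K(13, Y) = 75 - 62*(-5 + 4*I) = 75 + (310 - 248*I) = 385 - 248*I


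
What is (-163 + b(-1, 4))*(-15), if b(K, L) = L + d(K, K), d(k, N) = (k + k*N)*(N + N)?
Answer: 2385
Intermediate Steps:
d(k, N) = 2*N*(k + N*k) (d(k, N) = (k + N*k)*(2*N) = 2*N*(k + N*k))
b(K, L) = L + 2*K**2*(1 + K) (b(K, L) = L + 2*K*K*(1 + K) = L + 2*K**2*(1 + K))
(-163 + b(-1, 4))*(-15) = (-163 + (4 + 2*(-1)**2*(1 - 1)))*(-15) = (-163 + (4 + 2*1*0))*(-15) = (-163 + (4 + 0))*(-15) = (-163 + 4)*(-15) = -159*(-15) = 2385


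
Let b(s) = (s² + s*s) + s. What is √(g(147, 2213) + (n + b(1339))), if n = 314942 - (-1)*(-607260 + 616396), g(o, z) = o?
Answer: √3911406 ≈ 1977.7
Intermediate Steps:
b(s) = s + 2*s² (b(s) = (s² + s²) + s = 2*s² + s = s + 2*s²)
n = 324078 (n = 314942 - (-1)*9136 = 314942 - 1*(-9136) = 314942 + 9136 = 324078)
√(g(147, 2213) + (n + b(1339))) = √(147 + (324078 + 1339*(1 + 2*1339))) = √(147 + (324078 + 1339*(1 + 2678))) = √(147 + (324078 + 1339*2679)) = √(147 + (324078 + 3587181)) = √(147 + 3911259) = √3911406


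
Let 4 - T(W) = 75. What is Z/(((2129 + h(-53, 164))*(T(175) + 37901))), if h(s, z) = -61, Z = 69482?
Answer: 34741/39116220 ≈ 0.00088815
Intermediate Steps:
T(W) = -71 (T(W) = 4 - 1*75 = 4 - 75 = -71)
Z/(((2129 + h(-53, 164))*(T(175) + 37901))) = 69482/(((2129 - 61)*(-71 + 37901))) = 69482/((2068*37830)) = 69482/78232440 = 69482*(1/78232440) = 34741/39116220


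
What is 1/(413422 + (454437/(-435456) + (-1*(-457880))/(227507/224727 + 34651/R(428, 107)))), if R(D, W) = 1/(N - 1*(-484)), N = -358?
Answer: 2260602207150336/934580563622374039135 ≈ 2.4188e-6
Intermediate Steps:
R(D, W) = 1/126 (R(D, W) = 1/(-358 - 1*(-484)) = 1/(-358 + 484) = 1/126)
1/(413422 + (454437/(-435456) + (-1*(-457880))/(227507/224727 + 34651/R(428, 107)))) = 1/(413422 + (454437/(-435456) + (-1*(-457880))/(227507/224727 + 34651/(1/126)))) = 1/(413422 + (454437*(-1/435456) + 457880/(227507*(1/224727) + 34651*126))) = 1/(413422 + (-16831/16128 + 457880/(227507/224727 + 4366026))) = 1/(413422 + (-16831/16128 + 457880/(981164152409/224727))) = 1/(413422 + (-16831/16128 + 457880*(224727/981164152409))) = 1/(413422 + (-16831/16128 + 102897998760/981164152409)) = 1/(413422 - 2122062132170657/2260602207150336) = 1/(934580563622374039135/2260602207150336) = 2260602207150336/934580563622374039135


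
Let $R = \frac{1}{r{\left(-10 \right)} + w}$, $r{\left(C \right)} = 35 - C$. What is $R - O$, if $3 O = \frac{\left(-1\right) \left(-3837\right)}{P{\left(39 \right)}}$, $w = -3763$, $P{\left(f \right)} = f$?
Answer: $- \frac{365797}{11154} \approx -32.795$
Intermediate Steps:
$R = - \frac{1}{3718}$ ($R = \frac{1}{\left(35 - -10\right) - 3763} = \frac{1}{\left(35 + 10\right) - 3763} = \frac{1}{45 - 3763} = \frac{1}{-3718} = - \frac{1}{3718} \approx -0.00026896$)
$O = \frac{1279}{39}$ ($O = \frac{\left(-1\right) \left(-3837\right) \frac{1}{39}}{3} = \frac{3837 \cdot \frac{1}{39}}{3} = \frac{1}{3} \cdot \frac{1279}{13} = \frac{1279}{39} \approx 32.795$)
$R - O = - \frac{1}{3718} - \frac{1279}{39} = - \frac{365797}{11154}$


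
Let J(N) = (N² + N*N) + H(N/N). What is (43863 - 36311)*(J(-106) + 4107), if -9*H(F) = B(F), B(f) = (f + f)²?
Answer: 1806491264/9 ≈ 2.0072e+8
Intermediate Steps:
B(f) = 4*f² (B(f) = (2*f)² = 4*f²)
H(F) = -4*F²/9
J(N) = -4/9 + 2*N² (J(N) = (N² + N*N) - 4*(N/N)²/9 = (N² + N²) - 4/9*1² = 2*N² - 4/9*1 = 2*N² - 4/9 = -4/9 + 2*N²)
(43863 - 36311)*(J(-106) + 4107) = (43863 - 36311)*((-4/9 + 2*(-106)²) + 4107) = 7552*((-4/9 + 2*11236) + 4107) = 7552*((-4/9 + 22472) + 4107) = 7552*(202244/9 + 4107) = 7552*(239207/9) = 1806491264/9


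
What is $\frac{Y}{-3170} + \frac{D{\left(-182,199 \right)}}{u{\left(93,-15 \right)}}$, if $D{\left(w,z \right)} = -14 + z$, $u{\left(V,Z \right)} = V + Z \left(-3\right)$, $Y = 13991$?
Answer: $- \frac{336077}{109365} \approx -3.073$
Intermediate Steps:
$u{\left(V,Z \right)} = V - 3 Z$
$\frac{Y}{-3170} + \frac{D{\left(-182,199 \right)}}{u{\left(93,-15 \right)}} = \frac{13991}{-3170} + \frac{-14 + 199}{93 - -45} = 13991 \left(- \frac{1}{3170}\right) + \frac{185}{93 + 45} = - \frac{13991}{3170} + \frac{185}{138} = - \frac{336077}{109365}$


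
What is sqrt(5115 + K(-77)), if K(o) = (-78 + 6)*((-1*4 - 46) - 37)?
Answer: sqrt(11379) ≈ 106.67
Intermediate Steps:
K(o) = 6264 (K(o) = -72*((-4 - 46) - 37) = -72*(-50 - 37) = -72*(-87) = 6264)
sqrt(5115 + K(-77)) = sqrt(5115 + 6264) = sqrt(11379)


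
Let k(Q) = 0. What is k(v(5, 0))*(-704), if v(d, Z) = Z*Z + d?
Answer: 0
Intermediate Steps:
v(d, Z) = d + Z² (v(d, Z) = Z² + d = d + Z²)
k(v(5, 0))*(-704) = 0*(-704) = 0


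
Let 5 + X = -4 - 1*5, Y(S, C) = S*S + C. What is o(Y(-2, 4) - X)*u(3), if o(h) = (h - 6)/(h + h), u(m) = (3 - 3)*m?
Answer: 0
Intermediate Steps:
Y(S, C) = C + S² (Y(S, C) = S² + C = C + S²)
X = -14 (X = -5 + (-4 - 1*5) = -5 + (-4 - 5) = -5 - 9 = -14)
u(m) = 0 (u(m) = 0*m = 0)
o(h) = (-6 + h)/(2*h) (o(h) = (-6 + h)/((2*h)) = (-6 + h)*(1/(2*h)) = (-6 + h)/(2*h))
o(Y(-2, 4) - X)*u(3) = ((-6 + ((4 + (-2)²) - 1*(-14)))/(2*((4 + (-2)²) - 1*(-14))))*0 = ((-6 + ((4 + 4) + 14))/(2*((4 + 4) + 14)))*0 = ((-6 + (8 + 14))/(2*(8 + 14)))*0 = ((½)*(-6 + 22)/22)*0 = ((½)*(1/22)*16)*0 = (4/11)*0 = 0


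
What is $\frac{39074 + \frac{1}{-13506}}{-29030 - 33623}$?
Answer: $- \frac{527733443}{846191418} \approx -0.62366$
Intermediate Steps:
$\frac{39074 + \frac{1}{-13506}}{-29030 - 33623} = \frac{39074 - \frac{1}{13506}}{-62653} = \frac{527733443}{13506} \left(- \frac{1}{62653}\right) = - \frac{527733443}{846191418}$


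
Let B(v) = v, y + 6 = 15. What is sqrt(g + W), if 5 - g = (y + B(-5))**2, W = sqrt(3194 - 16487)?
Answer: sqrt(-11 + 3*I*sqrt(1477)) ≈ 7.2394 + 7.963*I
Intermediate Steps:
y = 9 (y = -6 + 15 = 9)
W = 3*I*sqrt(1477) (W = sqrt(-13293) = 3*I*sqrt(1477) ≈ 115.3*I)
g = -11 (g = 5 - (9 - 5)**2 = 5 - 1*4**2 = 5 - 1*16 = 5 - 16 = -11)
sqrt(g + W) = sqrt(-11 + 3*I*sqrt(1477))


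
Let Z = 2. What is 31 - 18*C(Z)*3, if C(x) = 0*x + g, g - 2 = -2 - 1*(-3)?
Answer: -131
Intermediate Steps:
g = 3 (g = 2 + (-2 - 1*(-3)) = 2 + (-2 + 3) = 2 + 1 = 3)
C(x) = 3 (C(x) = 0*x + 3 = 0 + 3 = 3)
31 - 18*C(Z)*3 = 31 - 54*3 = 31 - 18*9 = 31 - 162 = -131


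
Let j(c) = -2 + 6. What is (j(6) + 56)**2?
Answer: 3600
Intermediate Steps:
j(c) = 4
(j(6) + 56)**2 = (4 + 56)**2 = 60**2 = 3600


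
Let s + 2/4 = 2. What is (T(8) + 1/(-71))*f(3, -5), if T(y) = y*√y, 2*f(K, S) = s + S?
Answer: 7/284 - 28*√2 ≈ -39.573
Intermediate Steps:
s = 3/2 (s = -½ + 2 = 3/2 ≈ 1.5000)
f(K, S) = ¾ + S/2 (f(K, S) = (3/2 + S)/2 = ¾ + S/2)
T(y) = y^(3/2)
(T(8) + 1/(-71))*f(3, -5) = (8^(3/2) + 1/(-71))*(¾ + (½)*(-5)) = (16*√2 - 1/71)*(¾ - 5/2) = (-1/71 + 16*√2)*(-7/4) = 7/284 - 28*√2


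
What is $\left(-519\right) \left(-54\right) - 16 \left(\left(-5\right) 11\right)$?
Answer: $28906$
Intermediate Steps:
$\left(-519\right) \left(-54\right) - 16 \left(\left(-5\right) 11\right) = 28026 - 16 \left(-55\right) = 28026 - -880 = 28026 + 880 = 28906$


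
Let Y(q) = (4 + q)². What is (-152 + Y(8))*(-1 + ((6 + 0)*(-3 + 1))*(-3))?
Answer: -280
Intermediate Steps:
(-152 + Y(8))*(-1 + ((6 + 0)*(-3 + 1))*(-3)) = (-152 + (4 + 8)²)*(-1 + ((6 + 0)*(-3 + 1))*(-3)) = (-152 + 12²)*(-1 + (6*(-2))*(-3)) = (-152 + 144)*(-1 - 12*(-3)) = -8*(-1 + 36) = -8*35 = -280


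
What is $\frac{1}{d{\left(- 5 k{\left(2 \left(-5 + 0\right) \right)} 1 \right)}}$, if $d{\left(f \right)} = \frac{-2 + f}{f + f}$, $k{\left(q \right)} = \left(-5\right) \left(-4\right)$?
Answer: $\frac{100}{51} \approx 1.9608$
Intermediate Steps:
$k{\left(q \right)} = 20$
$d{\left(f \right)} = \frac{-2 + f}{2 f}$
$\frac{1}{d{\left(- 5 k{\left(2 \left(-5 + 0\right) \right)} 1 \right)}} = \frac{1}{\frac{1}{2} \frac{1}{\left(-5\right) 20 \cdot 1} \left(-2 + \left(-5\right) 20 \cdot 1\right)} = \frac{1}{\frac{1}{2} \frac{1}{\left(-100\right) 1} \left(-2 - 100\right)} = \frac{1}{\frac{1}{2} \frac{1}{-100} \left(-2 - 100\right)} = \frac{1}{\frac{1}{2} \left(- \frac{1}{100}\right) \left(-102\right)} = \frac{1}{\frac{51}{100}} = \frac{100}{51}$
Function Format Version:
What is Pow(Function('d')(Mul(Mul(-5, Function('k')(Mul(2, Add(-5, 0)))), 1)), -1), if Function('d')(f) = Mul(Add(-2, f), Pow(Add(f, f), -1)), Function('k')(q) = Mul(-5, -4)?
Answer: Rational(100, 51) ≈ 1.9608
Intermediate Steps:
Function('k')(q) = 20
Function('d')(f) = Mul(Rational(1, 2), Pow(f, -1), Add(-2, f)) (Function('d')(f) = Mul(Add(-2, f), Pow(Mul(2, f), -1)) = Mul(Add(-2, f), Mul(Rational(1, 2), Pow(f, -1))) = Mul(Rational(1, 2), Pow(f, -1), Add(-2, f)))
Pow(Function('d')(Mul(Mul(-5, Function('k')(Mul(2, Add(-5, 0)))), 1)), -1) = Pow(Mul(Rational(1, 2), Pow(Mul(Mul(-5, 20), 1), -1), Add(-2, Mul(Mul(-5, 20), 1))), -1) = Pow(Mul(Rational(1, 2), Pow(Mul(-100, 1), -1), Add(-2, Mul(-100, 1))), -1) = Pow(Mul(Rational(1, 2), Pow(-100, -1), Add(-2, -100)), -1) = Pow(Mul(Rational(1, 2), Rational(-1, 100), -102), -1) = Pow(Rational(51, 100), -1) = Rational(100, 51)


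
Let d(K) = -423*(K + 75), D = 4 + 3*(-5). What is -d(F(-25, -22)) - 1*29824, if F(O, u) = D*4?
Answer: -16711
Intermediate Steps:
D = -11 (D = 4 - 15 = -11)
F(O, u) = -44 (F(O, u) = -11*4 = -44)
d(K) = -31725 - 423*K (d(K) = -423*(75 + K) = -31725 - 423*K)
-d(F(-25, -22)) - 1*29824 = -(-31725 - 423*(-44)) - 1*29824 = -(-31725 + 18612) - 29824 = -1*(-13113) - 29824 = 13113 - 29824 = -16711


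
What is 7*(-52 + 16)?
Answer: -252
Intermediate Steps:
7*(-52 + 16) = 7*(-36) = -252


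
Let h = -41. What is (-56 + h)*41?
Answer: -3977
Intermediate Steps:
(-56 + h)*41 = (-56 - 41)*41 = -97*41 = -3977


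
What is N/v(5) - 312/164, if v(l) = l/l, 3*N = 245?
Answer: 9811/123 ≈ 79.764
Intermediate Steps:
N = 245/3 (N = (1/3)*245 = 245/3 ≈ 81.667)
v(l) = 1
N/v(5) - 312/164 = (245/3)/1 - 312/164 = (245/3)*1 - 312*1/164 = 245/3 - 78/41 = 9811/123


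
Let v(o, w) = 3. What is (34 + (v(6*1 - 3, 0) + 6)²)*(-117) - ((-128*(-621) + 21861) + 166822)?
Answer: -281626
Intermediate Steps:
(34 + (v(6*1 - 3, 0) + 6)²)*(-117) - ((-128*(-621) + 21861) + 166822) = (34 + (3 + 6)²)*(-117) - ((-128*(-621) + 21861) + 166822) = (34 + 9²)*(-117) - ((79488 + 21861) + 166822) = (34 + 81)*(-117) - (101349 + 166822) = 115*(-117) - 1*268171 = -13455 - 268171 = -281626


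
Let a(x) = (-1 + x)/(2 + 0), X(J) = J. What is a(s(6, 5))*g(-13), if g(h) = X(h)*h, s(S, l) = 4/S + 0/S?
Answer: -169/6 ≈ -28.167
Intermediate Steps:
s(S, l) = 4/S (s(S, l) = 4/S + 0 = 4/S)
a(x) = -½ + x/2 (a(x) = (-1 + x)/2 = (-1 + x)*(½) = -½ + x/2)
g(h) = h² (g(h) = h*h = h²)
a(s(6, 5))*g(-13) = (-½ + (4/6)/2)*(-13)² = (-½ + (4*(⅙))/2)*169 = (-½ + (½)*(⅔))*169 = (-½ + ⅓)*169 = -⅙*169 = -169/6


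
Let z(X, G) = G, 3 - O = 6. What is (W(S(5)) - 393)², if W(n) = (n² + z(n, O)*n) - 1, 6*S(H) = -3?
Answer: 2461761/16 ≈ 1.5386e+5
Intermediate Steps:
O = -3 (O = 3 - 1*6 = 3 - 6 = -3)
S(H) = -½ (S(H) = (⅙)*(-3) = -½)
W(n) = -1 + n² - 3*n (W(n) = (n² - 3*n) - 1 = -1 + n² - 3*n)
(W(S(5)) - 393)² = ((-1 + (-½)² - 3*(-½)) - 393)² = ((-1 + ¼ + 3/2) - 393)² = (¾ - 393)² = (-1569/4)² = 2461761/16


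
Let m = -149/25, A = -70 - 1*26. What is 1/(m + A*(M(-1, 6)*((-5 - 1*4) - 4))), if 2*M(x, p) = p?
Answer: 25/93451 ≈ 0.00026752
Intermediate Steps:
M(x, p) = p/2
A = -96 (A = -70 - 26 = -96)
m = -149/25 (m = -149*1/25 = -149/25 ≈ -5.9600)
1/(m + A*(M(-1, 6)*((-5 - 1*4) - 4))) = 1/(-149/25 - 96*(1/2)*6*((-5 - 1*4) - 4)) = 1/(-149/25 - 288*((-5 - 4) - 4)) = 1/(-149/25 - 288*(-9 - 4)) = 1/(-149/25 - 288*(-13)) = 1/(-149/25 - 96*(-39)) = 1/(-149/25 + 3744) = 1/(93451/25) = 25/93451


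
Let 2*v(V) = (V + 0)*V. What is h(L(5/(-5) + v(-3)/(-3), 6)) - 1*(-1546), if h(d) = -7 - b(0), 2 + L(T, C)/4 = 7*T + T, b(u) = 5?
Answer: 1534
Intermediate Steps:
v(V) = V**2/2 (v(V) = ((V + 0)*V)/2 = (V*V)/2 = V**2/2)
L(T, C) = -8 + 32*T (L(T, C) = -8 + 4*(7*T + T) = -8 + 4*(8*T) = -8 + 32*T)
h(d) = -12 (h(d) = -7 - 1*5 = -7 - 5 = -12)
h(L(5/(-5) + v(-3)/(-3), 6)) - 1*(-1546) = -12 - 1*(-1546) = -12 + 1546 = 1534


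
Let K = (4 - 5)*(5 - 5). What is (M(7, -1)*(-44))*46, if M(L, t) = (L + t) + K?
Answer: -12144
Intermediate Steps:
K = 0 (K = -1*0 = 0)
M(L, t) = L + t (M(L, t) = (L + t) + 0 = L + t)
(M(7, -1)*(-44))*46 = ((7 - 1)*(-44))*46 = (6*(-44))*46 = -264*46 = -12144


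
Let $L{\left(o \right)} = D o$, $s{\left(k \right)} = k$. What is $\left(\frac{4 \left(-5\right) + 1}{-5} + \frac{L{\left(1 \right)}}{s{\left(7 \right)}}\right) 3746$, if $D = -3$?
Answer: $\frac{442028}{35} \approx 12629.0$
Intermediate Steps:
$L{\left(o \right)} = - 3 o$
$\left(\frac{4 \left(-5\right) + 1}{-5} + \frac{L{\left(1 \right)}}{s{\left(7 \right)}}\right) 3746 = \left(\frac{4 \left(-5\right) + 1}{-5} + \frac{\left(-3\right) 1}{7}\right) 3746 = \left(\left(-20 + 1\right) \left(- \frac{1}{5}\right) - \frac{3}{7}\right) 3746 = \left(\left(-19\right) \left(- \frac{1}{5}\right) - \frac{3}{7}\right) 3746 = \left(\frac{19}{5} - \frac{3}{7}\right) 3746 = \frac{118}{35} \cdot 3746 = \frac{442028}{35}$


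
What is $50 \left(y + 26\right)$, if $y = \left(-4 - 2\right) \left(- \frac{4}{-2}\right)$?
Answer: $700$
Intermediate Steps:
$y = -12$ ($y = - 6 \left(\left(-4\right) \left(- \frac{1}{2}\right)\right) = \left(-6\right) 2 = -12$)
$50 \left(y + 26\right) = 50 \left(-12 + 26\right) = 50 \cdot 14 = 700$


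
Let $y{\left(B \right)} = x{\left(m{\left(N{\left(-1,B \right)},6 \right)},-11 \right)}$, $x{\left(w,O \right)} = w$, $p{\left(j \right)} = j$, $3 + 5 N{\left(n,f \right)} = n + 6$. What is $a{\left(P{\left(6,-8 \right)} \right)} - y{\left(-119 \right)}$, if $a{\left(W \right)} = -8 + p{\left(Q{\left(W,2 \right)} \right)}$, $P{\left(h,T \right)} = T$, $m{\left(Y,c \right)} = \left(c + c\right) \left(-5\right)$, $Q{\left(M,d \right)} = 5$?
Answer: $57$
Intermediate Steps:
$N{\left(n,f \right)} = \frac{3}{5} + \frac{n}{5}$ ($N{\left(n,f \right)} = - \frac{3}{5} + \frac{n + 6}{5} = - \frac{3}{5} + \frac{6 + n}{5} = - \frac{3}{5} + \left(\frac{6}{5} + \frac{n}{5}\right) = \frac{3}{5} + \frac{n}{5}$)
$m{\left(Y,c \right)} = - 10 c$ ($m{\left(Y,c \right)} = 2 c \left(-5\right) = - 10 c$)
$a{\left(W \right)} = -3$ ($a{\left(W \right)} = -8 + 5 = -3$)
$y{\left(B \right)} = -60$ ($y{\left(B \right)} = \left(-10\right) 6 = -60$)
$a{\left(P{\left(6,-8 \right)} \right)} - y{\left(-119 \right)} = -3 - -60 = -3 + 60 = 57$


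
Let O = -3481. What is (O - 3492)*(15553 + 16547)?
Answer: -223833300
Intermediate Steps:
(O - 3492)*(15553 + 16547) = (-3481 - 3492)*(15553 + 16547) = -6973*32100 = -223833300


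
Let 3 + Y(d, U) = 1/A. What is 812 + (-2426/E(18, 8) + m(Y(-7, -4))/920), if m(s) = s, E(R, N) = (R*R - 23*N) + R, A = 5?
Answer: 144749947/181700 ≈ 796.64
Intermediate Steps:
Y(d, U) = -14/5 (Y(d, U) = -3 + 1/5 = -3 + 1*(⅕) = -3 + ⅕ = -14/5)
E(R, N) = R + R² - 23*N (E(R, N) = (R² - 23*N) + R = R + R² - 23*N)
812 + (-2426/E(18, 8) + m(Y(-7, -4))/920) = 812 + (-2426/(18 + 18² - 23*8) - 14/5/920) = 812 + (-2426/(18 + 324 - 184) - 14/5*1/920) = 812 + (-2426/158 - 7/2300) = 812 + (-2426*1/158 - 7/2300) = 812 + (-1213/79 - 7/2300) = 812 - 2790453/181700 = 144749947/181700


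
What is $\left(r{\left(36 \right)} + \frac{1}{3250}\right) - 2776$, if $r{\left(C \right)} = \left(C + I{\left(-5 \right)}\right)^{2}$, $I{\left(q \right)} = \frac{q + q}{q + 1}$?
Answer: $- \frac{8409373}{6500} \approx -1293.8$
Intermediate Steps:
$I{\left(q \right)} = \frac{2 q}{1 + q}$
$r{\left(C \right)} = \left(\frac{5}{2} + C\right)^{2}$ ($r{\left(C \right)} = \left(C + 2 \left(-5\right) \frac{1}{1 - 5}\right)^{2} = \left(C + 2 \left(-5\right) \frac{1}{-4}\right)^{2} = \left(C + 2 \left(-5\right) \left(- \frac{1}{4}\right)\right)^{2} = \left(C + \frac{5}{2}\right)^{2} = \left(\frac{5}{2} + C\right)^{2}$)
$\left(r{\left(36 \right)} + \frac{1}{3250}\right) - 2776 = \left(\frac{\left(5 + 2 \cdot 36\right)^{2}}{4} + \frac{1}{3250}\right) - 2776 = \left(\frac{\left(5 + 72\right)^{2}}{4} + \frac{1}{3250}\right) - 2776 = \left(\frac{77^{2}}{4} + \frac{1}{3250}\right) - 2776 = \left(\frac{1}{4} \cdot 5929 + \frac{1}{3250}\right) - 2776 = \left(\frac{5929}{4} + \frac{1}{3250}\right) - 2776 = \frac{9634627}{6500} - 2776 = - \frac{8409373}{6500}$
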